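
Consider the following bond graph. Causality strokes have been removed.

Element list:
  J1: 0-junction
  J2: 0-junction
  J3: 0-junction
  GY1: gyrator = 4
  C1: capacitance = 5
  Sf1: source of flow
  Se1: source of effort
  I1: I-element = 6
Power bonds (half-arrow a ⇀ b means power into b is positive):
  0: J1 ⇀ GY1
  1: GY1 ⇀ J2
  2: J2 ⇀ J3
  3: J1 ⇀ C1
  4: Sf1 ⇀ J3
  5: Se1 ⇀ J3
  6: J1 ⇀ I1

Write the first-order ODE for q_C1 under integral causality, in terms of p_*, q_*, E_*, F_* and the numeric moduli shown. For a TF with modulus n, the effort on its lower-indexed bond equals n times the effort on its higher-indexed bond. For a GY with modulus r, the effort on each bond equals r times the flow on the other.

dq_C1/dt = -E_Se1/4 - p_I1/6

b4 →Sf1  (Sf1 (Sf) sets flow on bond)
b5 →J3  (Se1: effort source, stroke at far end)
b2 →J2  (0-jn J3 has e-setter on 5)
b1 →GY1  (J2: bond 2 brought effort, rest push out)
b0 →GY1  (through GY1, causality inverts; strokes same side of GY1)
b3 →J1  (C1: C, integral causality)
b6 →I1  (J1 effort already set via bond 3)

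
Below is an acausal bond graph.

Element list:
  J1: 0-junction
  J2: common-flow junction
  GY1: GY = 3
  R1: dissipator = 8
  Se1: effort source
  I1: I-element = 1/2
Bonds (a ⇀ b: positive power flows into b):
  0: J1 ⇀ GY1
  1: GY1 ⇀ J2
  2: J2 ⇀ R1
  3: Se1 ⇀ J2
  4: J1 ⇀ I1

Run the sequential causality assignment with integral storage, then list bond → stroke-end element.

β0 |J1
β1 |J2
β2 |R1
β3 |J2
β4 |I1

#3 stroke→J2  (Se1 fixes effort; stroke away)
#4 stroke→I1  (I1 outputs flow p/I1)
#0 stroke→J1  (J1 needs exactly one e-in)
#1 stroke→J2  (GY1: gyrator matches bond 0)
#2 stroke→R1  (J2 needs exactly one f-in)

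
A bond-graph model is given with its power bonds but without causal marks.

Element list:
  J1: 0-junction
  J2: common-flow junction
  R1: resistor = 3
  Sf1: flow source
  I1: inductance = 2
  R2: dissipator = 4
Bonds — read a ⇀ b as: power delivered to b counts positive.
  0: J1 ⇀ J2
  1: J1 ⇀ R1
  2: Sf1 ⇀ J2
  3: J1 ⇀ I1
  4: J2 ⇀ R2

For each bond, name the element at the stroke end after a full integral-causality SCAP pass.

β0 stroke→J2
β1 stroke→J1
β2 stroke→Sf1
β3 stroke→I1
β4 stroke→J2

#2 |Sf1  (Sf1: flow source, stroke at near end)
#0 |J2  (J2: bond 2 brought flow, rest push out)
#4 |J2  (common-f at J2 fixed by 2)
#3 |I1  (prefer integral on I1)
#1 |J1  (J1: last free bond brings effort in)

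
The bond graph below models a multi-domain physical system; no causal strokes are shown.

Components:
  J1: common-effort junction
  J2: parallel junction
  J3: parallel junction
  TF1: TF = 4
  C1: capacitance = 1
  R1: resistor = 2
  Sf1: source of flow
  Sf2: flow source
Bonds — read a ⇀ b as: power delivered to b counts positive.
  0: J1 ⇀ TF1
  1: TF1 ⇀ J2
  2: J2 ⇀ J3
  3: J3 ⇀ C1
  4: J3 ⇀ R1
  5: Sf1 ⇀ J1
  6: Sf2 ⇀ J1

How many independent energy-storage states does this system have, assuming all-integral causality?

β5 stroke→Sf1  (Sf1: flow source, stroke at near end)
β6 stroke→Sf2  (source Sf2 imposes f)
β0 stroke→J1  (only one effort-in slot at J1)
β1 stroke→TF1  (TF TF1: opposite of bond 0)
β2 stroke→J2  (J2: last free bond brings effort in)
β3 stroke→J3  (C1 outputs effort q/C1)
β4 stroke→R1  (common-e at J3 fixed by 3)

1  (C1 all integral)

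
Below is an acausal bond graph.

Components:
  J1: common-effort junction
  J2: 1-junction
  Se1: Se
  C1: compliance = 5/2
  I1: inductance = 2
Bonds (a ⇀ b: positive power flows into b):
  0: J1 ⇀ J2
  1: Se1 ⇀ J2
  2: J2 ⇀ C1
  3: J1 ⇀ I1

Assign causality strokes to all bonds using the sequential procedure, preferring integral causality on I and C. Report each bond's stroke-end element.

β0 stroke at J1
β1 stroke at J2
β2 stroke at J2
β3 stroke at I1

b1 →J2  (source Se1 imposes e)
b2 →J2  (prefer integral on C1)
b0 →J1  (J2 needs exactly one f-in)
b3 →I1  (J1 effort already set via bond 0)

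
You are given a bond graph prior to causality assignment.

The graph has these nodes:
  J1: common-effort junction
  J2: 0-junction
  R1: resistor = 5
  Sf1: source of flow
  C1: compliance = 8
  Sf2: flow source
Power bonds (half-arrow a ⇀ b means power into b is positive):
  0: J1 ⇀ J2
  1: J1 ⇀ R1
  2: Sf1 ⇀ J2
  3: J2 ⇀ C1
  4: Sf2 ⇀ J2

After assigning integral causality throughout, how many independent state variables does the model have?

bond 2 stroke at Sf1  (source Sf1 imposes f)
bond 4 stroke at Sf2  (source Sf2 imposes f)
bond 3 stroke at J2  (prefer integral on C1)
bond 0 stroke at J1  (J2 effort already set via bond 3)
bond 1 stroke at R1  (J1 effort already set via bond 0)

1  (C1 all integral)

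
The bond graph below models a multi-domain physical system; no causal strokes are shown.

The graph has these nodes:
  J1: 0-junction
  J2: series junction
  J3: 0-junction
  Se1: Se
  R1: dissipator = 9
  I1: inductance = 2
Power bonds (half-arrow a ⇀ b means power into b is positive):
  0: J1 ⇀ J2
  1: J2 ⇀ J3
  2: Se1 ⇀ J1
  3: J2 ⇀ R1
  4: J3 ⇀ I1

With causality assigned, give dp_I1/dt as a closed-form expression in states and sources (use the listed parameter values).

β2 stroke at J1  (source Se1 imposes e)
β0 stroke at J2  (J1: bond 2 brought effort, rest push out)
β4 stroke at I1  (prefer integral on I1)
β1 stroke at J3  (J3: last free bond brings effort in)
β3 stroke at J2  (J2 flow already set via bond 1)

dp_I1/dt = E_Se1 - 9*p_I1/2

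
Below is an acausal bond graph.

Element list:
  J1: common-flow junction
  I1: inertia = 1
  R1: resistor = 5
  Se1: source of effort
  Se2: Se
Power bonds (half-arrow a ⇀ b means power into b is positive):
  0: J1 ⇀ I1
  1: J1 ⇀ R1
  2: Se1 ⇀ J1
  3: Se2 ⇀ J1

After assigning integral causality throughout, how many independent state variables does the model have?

1  (I1 all integral)

β2 stroke at J1  (source Se1 imposes e)
β3 stroke at J1  (Se2 fixes effort; stroke away)
β0 stroke at I1  (I1 outputs flow p/I1)
β1 stroke at J1  (1-jn J1 has f-setter on 0)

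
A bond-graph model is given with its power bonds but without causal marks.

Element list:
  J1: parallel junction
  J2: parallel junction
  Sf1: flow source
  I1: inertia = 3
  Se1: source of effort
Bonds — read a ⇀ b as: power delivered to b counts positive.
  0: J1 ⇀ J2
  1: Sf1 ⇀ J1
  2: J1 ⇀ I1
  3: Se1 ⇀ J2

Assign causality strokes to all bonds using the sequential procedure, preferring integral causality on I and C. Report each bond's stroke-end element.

b1 stroke at Sf1  (Sf1 fixes flow; stroke at Sf1)
b3 stroke at J2  (source Se1 imposes e)
b0 stroke at J1  (J2: bond 3 brought effort, rest push out)
b2 stroke at I1  (common-e at J1 fixed by 0)

bond 0 stroke at J1
bond 1 stroke at Sf1
bond 2 stroke at I1
bond 3 stroke at J2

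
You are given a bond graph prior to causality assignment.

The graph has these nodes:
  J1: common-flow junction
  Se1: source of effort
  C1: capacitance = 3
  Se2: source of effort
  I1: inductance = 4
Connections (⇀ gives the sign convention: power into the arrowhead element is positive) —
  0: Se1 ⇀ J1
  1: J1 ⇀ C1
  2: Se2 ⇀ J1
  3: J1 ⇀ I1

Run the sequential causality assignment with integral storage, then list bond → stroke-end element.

β0 stroke→J1
β1 stroke→J1
β2 stroke→J1
β3 stroke→I1

b0 stroke→J1  (Se1: effort source, stroke at far end)
b2 stroke→J1  (source Se2 imposes e)
b1 stroke→J1  (C1: C, integral causality)
b3 stroke→I1  (only one flow-in slot at J1)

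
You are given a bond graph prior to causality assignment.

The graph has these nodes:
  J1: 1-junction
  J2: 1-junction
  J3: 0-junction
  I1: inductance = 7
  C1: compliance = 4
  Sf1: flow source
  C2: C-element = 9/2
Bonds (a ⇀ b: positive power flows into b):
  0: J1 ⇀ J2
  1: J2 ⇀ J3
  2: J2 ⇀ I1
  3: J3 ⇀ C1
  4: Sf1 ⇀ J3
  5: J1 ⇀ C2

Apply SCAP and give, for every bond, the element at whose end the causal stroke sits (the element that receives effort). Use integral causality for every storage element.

bond 0 stroke at J2
bond 1 stroke at J2
bond 2 stroke at I1
bond 3 stroke at J3
bond 4 stroke at Sf1
bond 5 stroke at J1

bond 4 stroke→Sf1  (Sf1 fixes flow; stroke at Sf1)
bond 2 stroke→I1  (I1 outputs flow p/I1)
bond 0 stroke→J2  (J2 flow already set via bond 2)
bond 1 stroke→J2  (J2 flow already set via bond 2)
bond 3 stroke→J3  (closing 0-jn rule on J3)
bond 5 stroke→J1  (common-f at J1 fixed by 0)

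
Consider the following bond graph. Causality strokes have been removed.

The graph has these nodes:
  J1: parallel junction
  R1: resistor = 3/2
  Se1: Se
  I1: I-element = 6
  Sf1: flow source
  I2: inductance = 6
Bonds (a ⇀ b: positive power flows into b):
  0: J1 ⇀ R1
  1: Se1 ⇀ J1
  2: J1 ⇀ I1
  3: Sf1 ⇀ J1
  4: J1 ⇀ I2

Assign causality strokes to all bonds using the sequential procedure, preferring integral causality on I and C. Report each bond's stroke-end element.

bond 0 stroke at R1
bond 1 stroke at J1
bond 2 stroke at I1
bond 3 stroke at Sf1
bond 4 stroke at I2

#1 →J1  (Se1 (Se) sets effort on bond)
#3 →Sf1  (source Sf1 imposes f)
#0 →R1  (0-jn J1 has e-setter on 1)
#2 →I1  (J1 effort already set via bond 1)
#4 →I2  (0-jn J1 has e-setter on 1)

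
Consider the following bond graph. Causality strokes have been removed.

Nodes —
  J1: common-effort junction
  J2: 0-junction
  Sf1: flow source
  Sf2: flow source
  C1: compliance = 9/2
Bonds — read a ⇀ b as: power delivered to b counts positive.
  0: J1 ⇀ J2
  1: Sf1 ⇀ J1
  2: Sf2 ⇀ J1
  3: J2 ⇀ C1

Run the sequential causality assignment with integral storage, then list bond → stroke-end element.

β0 stroke→J1
β1 stroke→Sf1
β2 stroke→Sf2
β3 stroke→J2

β1 →Sf1  (source Sf1 imposes f)
β2 →Sf2  (Sf2 fixes flow; stroke at Sf2)
β0 →J1  (J1: last free bond brings effort in)
β3 →J2  (J2: last free bond brings effort in)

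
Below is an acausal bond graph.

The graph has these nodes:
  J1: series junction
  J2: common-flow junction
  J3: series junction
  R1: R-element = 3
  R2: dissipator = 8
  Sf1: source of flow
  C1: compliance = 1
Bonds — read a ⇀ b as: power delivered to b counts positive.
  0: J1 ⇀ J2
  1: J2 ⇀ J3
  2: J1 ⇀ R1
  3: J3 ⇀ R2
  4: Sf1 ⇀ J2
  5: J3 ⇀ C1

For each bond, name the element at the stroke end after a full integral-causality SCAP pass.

bond 4 |Sf1  (source Sf1 imposes f)
bond 0 |J2  (J2 flow already set via bond 4)
bond 1 |J2  (1-jn J2 has f-setter on 4)
bond 3 |J3  (1-jn J3 has f-setter on 1)
bond 5 |J3  (1-jn J3 has f-setter on 1)
bond 2 |J1  (common-f at J1 fixed by 0)

b0 stroke at J2
b1 stroke at J2
b2 stroke at J1
b3 stroke at J3
b4 stroke at Sf1
b5 stroke at J3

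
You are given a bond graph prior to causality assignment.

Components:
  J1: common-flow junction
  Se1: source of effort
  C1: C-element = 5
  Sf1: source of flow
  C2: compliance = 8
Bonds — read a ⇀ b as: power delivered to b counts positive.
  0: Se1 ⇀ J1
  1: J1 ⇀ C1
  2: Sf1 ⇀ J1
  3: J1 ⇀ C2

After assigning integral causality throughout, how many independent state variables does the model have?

#0 |J1  (source Se1 imposes e)
#2 |Sf1  (Sf1 fixes flow; stroke at Sf1)
#1 |J1  (J1: bond 2 brought flow, rest push out)
#3 |J1  (common-f at J1 fixed by 2)

2  (C1, C2 all integral)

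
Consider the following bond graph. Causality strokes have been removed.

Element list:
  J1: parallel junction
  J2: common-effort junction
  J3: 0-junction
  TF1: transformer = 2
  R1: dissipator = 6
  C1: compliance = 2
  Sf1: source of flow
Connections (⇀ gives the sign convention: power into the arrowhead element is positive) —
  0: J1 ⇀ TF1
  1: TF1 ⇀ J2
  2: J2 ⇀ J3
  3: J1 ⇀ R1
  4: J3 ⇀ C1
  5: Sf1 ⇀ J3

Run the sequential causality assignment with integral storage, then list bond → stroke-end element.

#0 |J1
#1 |TF1
#2 |J2
#3 |R1
#4 |J3
#5 |Sf1

#5 |Sf1  (Sf1 (Sf) sets flow on bond)
#4 |J3  (C1: C, integral causality)
#2 |J2  (J3 effort already set via bond 4)
#1 |TF1  (J2 effort already set via bond 2)
#0 |J1  (TF1: transformer flips bond 1)
#3 |R1  (common-e at J1 fixed by 0)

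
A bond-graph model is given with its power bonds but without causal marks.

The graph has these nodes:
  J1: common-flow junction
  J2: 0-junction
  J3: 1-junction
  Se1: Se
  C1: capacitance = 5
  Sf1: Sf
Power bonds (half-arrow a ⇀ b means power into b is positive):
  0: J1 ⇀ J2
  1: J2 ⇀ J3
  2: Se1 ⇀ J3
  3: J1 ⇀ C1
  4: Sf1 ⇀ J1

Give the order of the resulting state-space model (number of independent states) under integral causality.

1  (C1 all integral)

β2 stroke at J3  (Se1 fixes effort; stroke away)
β4 stroke at Sf1  (Sf1 (Sf) sets flow on bond)
β0 stroke at J1  (common-f at J1 fixed by 4)
β3 stroke at J1  (common-f at J1 fixed by 4)
β1 stroke at J2  (only one effort-in slot at J2)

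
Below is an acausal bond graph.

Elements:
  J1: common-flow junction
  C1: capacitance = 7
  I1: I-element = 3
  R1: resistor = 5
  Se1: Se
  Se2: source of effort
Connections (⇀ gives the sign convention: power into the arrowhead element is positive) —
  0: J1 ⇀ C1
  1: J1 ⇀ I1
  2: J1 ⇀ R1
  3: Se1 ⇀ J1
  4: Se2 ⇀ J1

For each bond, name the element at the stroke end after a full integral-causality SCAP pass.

bond 3 |J1  (source Se1 imposes e)
bond 4 |J1  (source Se2 imposes e)
bond 0 |J1  (C1: C, integral causality)
bond 1 |I1  (I1 outputs flow p/I1)
bond 2 |J1  (J1: bond 1 brought flow, rest push out)

β0 stroke at J1
β1 stroke at I1
β2 stroke at J1
β3 stroke at J1
β4 stroke at J1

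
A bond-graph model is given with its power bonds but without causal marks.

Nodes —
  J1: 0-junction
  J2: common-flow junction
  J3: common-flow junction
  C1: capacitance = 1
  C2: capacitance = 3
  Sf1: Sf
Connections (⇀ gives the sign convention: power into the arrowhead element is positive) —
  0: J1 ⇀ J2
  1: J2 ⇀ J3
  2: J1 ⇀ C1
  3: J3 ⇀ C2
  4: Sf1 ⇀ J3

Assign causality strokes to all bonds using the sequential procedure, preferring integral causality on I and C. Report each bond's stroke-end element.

#0 →J2
#1 →J3
#2 →J1
#3 →J3
#4 →Sf1

b4 →Sf1  (Sf1 (Sf) sets flow on bond)
b1 →J3  (J3: bond 4 brought flow, rest push out)
b3 →J3  (J3: bond 4 brought flow, rest push out)
b0 →J2  (J2 flow already set via bond 1)
b2 →J1  (only one effort-in slot at J1)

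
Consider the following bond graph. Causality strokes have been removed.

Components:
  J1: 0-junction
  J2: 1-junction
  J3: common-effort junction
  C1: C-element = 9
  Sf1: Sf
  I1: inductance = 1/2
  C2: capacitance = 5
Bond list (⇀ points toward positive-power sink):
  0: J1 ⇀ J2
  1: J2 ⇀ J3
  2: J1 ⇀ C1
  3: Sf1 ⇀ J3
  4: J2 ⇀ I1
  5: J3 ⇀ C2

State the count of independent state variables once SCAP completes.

3  (C1, C2, I1 all integral)

#3 |Sf1  (Sf1 fixes flow; stroke at Sf1)
#2 |J1  (C1: C, integral causality)
#0 |J2  (J1: bond 2 brought effort, rest push out)
#4 |I1  (prefer integral on I1)
#1 |J2  (J2 flow already set via bond 4)
#5 |J3  (only one effort-in slot at J3)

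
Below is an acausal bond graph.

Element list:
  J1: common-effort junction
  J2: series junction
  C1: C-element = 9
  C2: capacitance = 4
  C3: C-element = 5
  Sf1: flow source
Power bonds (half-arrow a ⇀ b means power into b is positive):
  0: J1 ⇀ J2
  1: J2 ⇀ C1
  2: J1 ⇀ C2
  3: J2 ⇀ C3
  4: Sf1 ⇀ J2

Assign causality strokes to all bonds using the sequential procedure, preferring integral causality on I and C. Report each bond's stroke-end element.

#0 |J2
#1 |J2
#2 |J1
#3 |J2
#4 |Sf1

b4 stroke at Sf1  (Sf1 (Sf) sets flow on bond)
b0 stroke at J2  (J2: bond 4 brought flow, rest push out)
b1 stroke at J2  (1-jn J2 has f-setter on 4)
b3 stroke at J2  (1-jn J2 has f-setter on 4)
b2 stroke at J1  (J1: last free bond brings effort in)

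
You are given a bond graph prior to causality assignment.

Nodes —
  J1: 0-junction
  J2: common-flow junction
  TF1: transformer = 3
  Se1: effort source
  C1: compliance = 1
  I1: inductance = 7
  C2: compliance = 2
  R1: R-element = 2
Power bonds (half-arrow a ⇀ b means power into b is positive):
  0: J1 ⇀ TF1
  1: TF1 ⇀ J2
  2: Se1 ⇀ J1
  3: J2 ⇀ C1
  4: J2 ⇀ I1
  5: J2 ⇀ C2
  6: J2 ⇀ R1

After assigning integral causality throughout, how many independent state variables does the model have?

3  (C1, C2, I1 all integral)

β2 stroke at J1  (source Se1 imposes e)
β0 stroke at TF1  (0-jn J1 has e-setter on 2)
β1 stroke at J2  (TF TF1: opposite of bond 0)
β3 stroke at J2  (C1 integral (e out))
β4 stroke at I1  (I1 integral (f out))
β5 stroke at J2  (1-jn J2 has f-setter on 4)
β6 stroke at J2  (1-jn J2 has f-setter on 4)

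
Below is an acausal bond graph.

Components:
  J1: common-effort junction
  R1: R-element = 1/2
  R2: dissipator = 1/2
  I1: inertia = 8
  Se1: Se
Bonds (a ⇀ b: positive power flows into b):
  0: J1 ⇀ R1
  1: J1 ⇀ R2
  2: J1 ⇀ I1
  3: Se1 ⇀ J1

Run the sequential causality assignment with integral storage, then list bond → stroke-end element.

#0 →R1
#1 →R2
#2 →I1
#3 →J1

β3 |J1  (Se1 (Se) sets effort on bond)
β0 |R1  (J1: bond 3 brought effort, rest push out)
β1 |R2  (J1: bond 3 brought effort, rest push out)
β2 |I1  (common-e at J1 fixed by 3)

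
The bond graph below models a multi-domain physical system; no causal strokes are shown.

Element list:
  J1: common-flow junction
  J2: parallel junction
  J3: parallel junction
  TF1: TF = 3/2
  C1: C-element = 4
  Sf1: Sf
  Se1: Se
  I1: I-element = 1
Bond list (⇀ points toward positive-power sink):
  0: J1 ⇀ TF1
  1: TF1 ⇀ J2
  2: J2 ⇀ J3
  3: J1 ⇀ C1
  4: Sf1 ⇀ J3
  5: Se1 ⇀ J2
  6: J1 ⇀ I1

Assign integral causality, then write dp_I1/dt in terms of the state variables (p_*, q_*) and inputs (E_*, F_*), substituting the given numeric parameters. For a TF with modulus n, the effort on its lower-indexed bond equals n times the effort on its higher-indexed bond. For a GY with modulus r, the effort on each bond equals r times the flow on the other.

dp_I1/dt = -3*E_Se1/2 - q_C1/4

#4 →Sf1  (Sf1: flow source, stroke at near end)
#5 →J2  (Se1 fixes effort; stroke away)
#1 →TF1  (J2 effort already set via bond 5)
#2 →J3  (common-e at J2 fixed by 5)
#0 →J1  (TF1 one-in-one-out from 1)
#3 →J1  (C1 outputs effort q/C1)
#6 →I1  (closing 1-jn rule on J1)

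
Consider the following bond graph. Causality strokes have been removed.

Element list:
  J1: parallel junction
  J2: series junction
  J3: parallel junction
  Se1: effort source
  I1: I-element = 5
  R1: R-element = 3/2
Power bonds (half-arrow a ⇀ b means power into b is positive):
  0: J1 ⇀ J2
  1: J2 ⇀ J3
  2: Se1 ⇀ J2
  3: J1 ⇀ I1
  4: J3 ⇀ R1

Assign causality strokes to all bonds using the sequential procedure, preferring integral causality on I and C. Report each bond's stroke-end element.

β0 stroke at J1
β1 stroke at J2
β2 stroke at J2
β3 stroke at I1
β4 stroke at J3

bond 2 →J2  (Se1 (Se) sets effort on bond)
bond 3 →I1  (I1 integral (f out))
bond 0 →J1  (J1 needs exactly one e-in)
bond 1 →J2  (common-f at J2 fixed by 0)
bond 4 →J3  (closing 0-jn rule on J3)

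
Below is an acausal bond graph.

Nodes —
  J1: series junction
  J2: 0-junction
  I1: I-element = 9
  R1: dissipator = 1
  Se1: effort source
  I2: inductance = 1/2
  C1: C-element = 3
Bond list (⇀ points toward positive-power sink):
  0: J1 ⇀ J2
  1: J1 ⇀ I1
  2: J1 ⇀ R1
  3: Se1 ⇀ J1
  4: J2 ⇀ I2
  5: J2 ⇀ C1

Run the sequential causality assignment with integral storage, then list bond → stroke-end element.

bond 0 |J1
bond 1 |I1
bond 2 |J1
bond 3 |J1
bond 4 |I2
bond 5 |J2

β3 stroke at J1  (source Se1 imposes e)
β1 stroke at I1  (I1 integral (f out))
β0 stroke at J1  (1-jn J1 has f-setter on 1)
β2 stroke at J1  (J1 flow already set via bond 1)
β4 stroke at I2  (I2 outputs flow p/I2)
β5 stroke at J2  (only one effort-in slot at J2)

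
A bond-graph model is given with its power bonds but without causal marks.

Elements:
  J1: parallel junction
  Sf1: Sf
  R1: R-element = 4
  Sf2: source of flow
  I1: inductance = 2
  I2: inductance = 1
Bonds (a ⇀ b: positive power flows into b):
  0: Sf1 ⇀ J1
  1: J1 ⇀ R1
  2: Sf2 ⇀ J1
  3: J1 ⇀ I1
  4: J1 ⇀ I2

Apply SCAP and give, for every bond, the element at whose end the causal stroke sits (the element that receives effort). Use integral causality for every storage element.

β0 →Sf1
β1 →J1
β2 →Sf2
β3 →I1
β4 →I2

β0 stroke→Sf1  (source Sf1 imposes f)
β2 stroke→Sf2  (source Sf2 imposes f)
β3 stroke→I1  (I1 integral (f out))
β4 stroke→I2  (I2: I, integral causality)
β1 stroke→J1  (closing 0-jn rule on J1)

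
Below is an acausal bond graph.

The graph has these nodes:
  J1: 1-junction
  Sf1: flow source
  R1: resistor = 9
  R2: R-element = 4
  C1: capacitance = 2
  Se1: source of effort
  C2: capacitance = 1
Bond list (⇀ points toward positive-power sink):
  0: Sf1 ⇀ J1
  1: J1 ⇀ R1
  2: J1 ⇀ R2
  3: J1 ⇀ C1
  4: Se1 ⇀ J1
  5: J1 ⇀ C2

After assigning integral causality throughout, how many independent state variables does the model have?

#0 stroke→Sf1  (Sf1: flow source, stroke at near end)
#4 stroke→J1  (Se1 fixes effort; stroke away)
#1 stroke→J1  (J1: bond 0 brought flow, rest push out)
#2 stroke→J1  (1-jn J1 has f-setter on 0)
#3 stroke→J1  (J1: bond 0 brought flow, rest push out)
#5 stroke→J1  (1-jn J1 has f-setter on 0)

2  (C1, C2 all integral)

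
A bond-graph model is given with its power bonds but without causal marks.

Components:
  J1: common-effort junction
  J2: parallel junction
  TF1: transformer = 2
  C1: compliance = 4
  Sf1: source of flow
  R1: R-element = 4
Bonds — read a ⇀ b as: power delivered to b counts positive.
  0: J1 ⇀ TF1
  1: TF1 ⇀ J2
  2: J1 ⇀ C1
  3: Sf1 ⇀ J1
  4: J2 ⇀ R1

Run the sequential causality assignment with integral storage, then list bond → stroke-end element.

#0 |TF1
#1 |J2
#2 |J1
#3 |Sf1
#4 |R1

#3 →Sf1  (Sf1 fixes flow; stroke at Sf1)
#2 →J1  (C1 integral (e out))
#0 →TF1  (common-e at J1 fixed by 2)
#1 →J2  (through TF1, causality passes straight; one stroke at TF1)
#4 →R1  (J2: bond 1 brought effort, rest push out)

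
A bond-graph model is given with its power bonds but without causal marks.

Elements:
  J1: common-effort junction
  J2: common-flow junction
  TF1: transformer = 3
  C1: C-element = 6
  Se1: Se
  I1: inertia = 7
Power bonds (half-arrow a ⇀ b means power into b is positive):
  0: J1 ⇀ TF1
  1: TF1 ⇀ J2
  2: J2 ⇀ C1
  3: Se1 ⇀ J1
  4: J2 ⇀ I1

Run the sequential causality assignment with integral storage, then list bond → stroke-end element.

#0 |TF1
#1 |J2
#2 |J2
#3 |J1
#4 |I1

b3 stroke→J1  (Se1 (Se) sets effort on bond)
b0 stroke→TF1  (J1 effort already set via bond 3)
b1 stroke→J2  (TF1 one-in-one-out from 0)
b2 stroke→J2  (C1 integral (e out))
b4 stroke→I1  (closing 1-jn rule on J2)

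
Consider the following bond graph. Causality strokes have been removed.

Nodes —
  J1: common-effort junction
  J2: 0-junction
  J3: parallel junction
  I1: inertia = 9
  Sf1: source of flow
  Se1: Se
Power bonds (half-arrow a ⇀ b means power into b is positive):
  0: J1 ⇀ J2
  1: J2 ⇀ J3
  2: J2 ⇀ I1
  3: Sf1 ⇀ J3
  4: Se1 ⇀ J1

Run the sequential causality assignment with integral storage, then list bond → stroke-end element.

β3 stroke→Sf1  (Sf1: flow source, stroke at near end)
β4 stroke→J1  (source Se1 imposes e)
β0 stroke→J2  (J1 effort already set via bond 4)
β1 stroke→J3  (J2: bond 0 brought effort, rest push out)
β2 stroke→I1  (0-jn J2 has e-setter on 0)

b0 stroke at J2
b1 stroke at J3
b2 stroke at I1
b3 stroke at Sf1
b4 stroke at J1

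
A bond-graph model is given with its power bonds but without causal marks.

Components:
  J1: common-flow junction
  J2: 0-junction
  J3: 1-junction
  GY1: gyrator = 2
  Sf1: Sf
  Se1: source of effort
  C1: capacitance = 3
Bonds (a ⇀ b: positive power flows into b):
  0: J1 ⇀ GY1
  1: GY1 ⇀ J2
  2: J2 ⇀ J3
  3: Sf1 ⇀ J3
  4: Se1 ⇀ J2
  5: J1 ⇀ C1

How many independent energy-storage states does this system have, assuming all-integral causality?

1  (C1 all integral)

bond 3 →Sf1  (Sf1: flow source, stroke at near end)
bond 4 →J2  (Se1: effort source, stroke at far end)
bond 1 →GY1  (0-jn J2 has e-setter on 4)
bond 2 →J3  (J2: bond 4 brought effort, rest push out)
bond 0 →GY1  (through GY1, causality inverts; strokes same side of GY1)
bond 5 →J1  (J1 flow already set via bond 0)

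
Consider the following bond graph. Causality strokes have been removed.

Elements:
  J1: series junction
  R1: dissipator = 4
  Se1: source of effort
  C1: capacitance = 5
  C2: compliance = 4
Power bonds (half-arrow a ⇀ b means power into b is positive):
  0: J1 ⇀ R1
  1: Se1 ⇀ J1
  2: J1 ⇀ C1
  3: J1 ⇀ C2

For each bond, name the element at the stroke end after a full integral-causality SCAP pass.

bond 0 stroke→R1
bond 1 stroke→J1
bond 2 stroke→J1
bond 3 stroke→J1

β1 stroke at J1  (Se1 fixes effort; stroke away)
β2 stroke at J1  (C1 integral (e out))
β3 stroke at J1  (C2: C, integral causality)
β0 stroke at R1  (closing 1-jn rule on J1)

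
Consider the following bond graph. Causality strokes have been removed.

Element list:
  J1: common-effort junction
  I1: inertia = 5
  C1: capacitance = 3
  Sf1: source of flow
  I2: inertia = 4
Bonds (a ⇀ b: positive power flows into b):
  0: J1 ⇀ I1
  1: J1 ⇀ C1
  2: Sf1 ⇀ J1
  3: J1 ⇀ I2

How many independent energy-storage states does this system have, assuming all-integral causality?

β2 →Sf1  (Sf1: flow source, stroke at near end)
β0 →I1  (I1 outputs flow p/I1)
β1 →J1  (prefer integral on C1)
β3 →I2  (J1 effort already set via bond 1)

3  (C1, I1, I2 all integral)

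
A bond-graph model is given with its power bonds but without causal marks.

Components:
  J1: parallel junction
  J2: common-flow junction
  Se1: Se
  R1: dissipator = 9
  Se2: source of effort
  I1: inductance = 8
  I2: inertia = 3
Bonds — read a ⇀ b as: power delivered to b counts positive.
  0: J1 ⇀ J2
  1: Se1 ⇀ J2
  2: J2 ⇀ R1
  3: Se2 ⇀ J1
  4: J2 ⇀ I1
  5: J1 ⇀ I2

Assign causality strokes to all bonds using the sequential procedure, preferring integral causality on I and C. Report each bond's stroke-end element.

#1 →J2  (Se1 (Se) sets effort on bond)
#3 →J1  (source Se2 imposes e)
#0 →J2  (common-e at J1 fixed by 3)
#5 →I2  (J1: bond 3 brought effort, rest push out)
#4 →I1  (prefer integral on I1)
#2 →J2  (common-f at J2 fixed by 4)

bond 0 stroke at J2
bond 1 stroke at J2
bond 2 stroke at J2
bond 3 stroke at J1
bond 4 stroke at I1
bond 5 stroke at I2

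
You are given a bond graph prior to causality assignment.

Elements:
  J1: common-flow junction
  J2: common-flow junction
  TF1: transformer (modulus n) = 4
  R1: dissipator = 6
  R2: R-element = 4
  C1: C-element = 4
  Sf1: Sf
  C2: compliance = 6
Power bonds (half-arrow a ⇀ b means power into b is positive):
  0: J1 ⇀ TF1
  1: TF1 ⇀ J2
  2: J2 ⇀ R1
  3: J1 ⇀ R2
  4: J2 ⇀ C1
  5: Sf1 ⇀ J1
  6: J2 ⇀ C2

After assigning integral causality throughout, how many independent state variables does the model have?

β5 stroke→Sf1  (Sf1 fixes flow; stroke at Sf1)
β0 stroke→J1  (1-jn J1 has f-setter on 5)
β3 stroke→J1  (J1: bond 5 brought flow, rest push out)
β1 stroke→TF1  (through TF1, causality passes straight; one stroke at TF1)
β2 stroke→J2  (1-jn J2 has f-setter on 1)
β4 stroke→J2  (J2 flow already set via bond 1)
β6 stroke→J2  (common-f at J2 fixed by 1)

2  (C1, C2 all integral)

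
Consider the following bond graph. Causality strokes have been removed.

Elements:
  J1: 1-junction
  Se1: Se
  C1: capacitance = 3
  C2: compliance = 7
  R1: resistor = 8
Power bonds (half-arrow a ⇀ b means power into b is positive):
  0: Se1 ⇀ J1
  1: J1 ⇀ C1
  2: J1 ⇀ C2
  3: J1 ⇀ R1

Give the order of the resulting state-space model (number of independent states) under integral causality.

2  (C1, C2 all integral)

#0 stroke at J1  (Se1 (Se) sets effort on bond)
#1 stroke at J1  (prefer integral on C1)
#2 stroke at J1  (prefer integral on C2)
#3 stroke at R1  (J1 needs exactly one f-in)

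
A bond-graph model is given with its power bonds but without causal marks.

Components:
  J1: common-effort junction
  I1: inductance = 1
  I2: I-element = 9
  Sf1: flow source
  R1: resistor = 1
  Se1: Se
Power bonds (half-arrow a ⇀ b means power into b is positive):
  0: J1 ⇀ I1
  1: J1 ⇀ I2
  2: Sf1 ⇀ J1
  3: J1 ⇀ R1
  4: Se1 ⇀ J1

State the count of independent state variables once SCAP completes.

bond 2 →Sf1  (source Sf1 imposes f)
bond 4 →J1  (source Se1 imposes e)
bond 0 →I1  (common-e at J1 fixed by 4)
bond 1 →I2  (J1: bond 4 brought effort, rest push out)
bond 3 →R1  (common-e at J1 fixed by 4)

2  (I1, I2 all integral)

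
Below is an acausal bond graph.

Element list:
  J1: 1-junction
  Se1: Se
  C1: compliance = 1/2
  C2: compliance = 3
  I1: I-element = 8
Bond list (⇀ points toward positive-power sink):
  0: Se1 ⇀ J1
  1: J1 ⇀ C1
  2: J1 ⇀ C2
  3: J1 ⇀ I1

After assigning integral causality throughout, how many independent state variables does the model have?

3  (C1, C2, I1 all integral)

b0 |J1  (Se1: effort source, stroke at far end)
b1 |J1  (C1: C, integral causality)
b2 |J1  (C2: C, integral causality)
b3 |I1  (J1 needs exactly one f-in)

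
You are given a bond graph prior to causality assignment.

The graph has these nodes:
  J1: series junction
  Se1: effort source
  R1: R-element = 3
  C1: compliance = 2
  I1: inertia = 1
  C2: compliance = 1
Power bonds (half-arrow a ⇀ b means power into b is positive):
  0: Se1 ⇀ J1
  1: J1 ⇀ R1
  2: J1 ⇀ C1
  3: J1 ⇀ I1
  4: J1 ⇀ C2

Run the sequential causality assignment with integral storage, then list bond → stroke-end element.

b0 stroke→J1  (Se1 fixes effort; stroke away)
b2 stroke→J1  (C1 integral (e out))
b3 stroke→I1  (I1 outputs flow p/I1)
b1 stroke→J1  (J1 flow already set via bond 3)
b4 stroke→J1  (J1: bond 3 brought flow, rest push out)

#0 |J1
#1 |J1
#2 |J1
#3 |I1
#4 |J1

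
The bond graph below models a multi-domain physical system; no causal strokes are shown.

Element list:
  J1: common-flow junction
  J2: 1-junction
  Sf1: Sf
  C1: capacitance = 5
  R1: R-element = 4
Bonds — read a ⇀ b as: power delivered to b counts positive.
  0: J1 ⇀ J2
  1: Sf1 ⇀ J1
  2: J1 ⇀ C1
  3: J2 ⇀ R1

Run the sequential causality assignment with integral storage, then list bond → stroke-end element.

b0 |J1
b1 |Sf1
b2 |J1
b3 |J2

b1 |Sf1  (Sf1 (Sf) sets flow on bond)
b0 |J1  (1-jn J1 has f-setter on 1)
b2 |J1  (1-jn J1 has f-setter on 1)
b3 |J2  (J2 flow already set via bond 0)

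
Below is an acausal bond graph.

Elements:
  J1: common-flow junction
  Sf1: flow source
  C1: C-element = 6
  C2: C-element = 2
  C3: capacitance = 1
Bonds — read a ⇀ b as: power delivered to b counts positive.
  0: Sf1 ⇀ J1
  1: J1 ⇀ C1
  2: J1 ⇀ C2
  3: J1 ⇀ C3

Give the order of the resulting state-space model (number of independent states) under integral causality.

3  (C1, C2, C3 all integral)

#0 →Sf1  (Sf1: flow source, stroke at near end)
#1 →J1  (J1: bond 0 brought flow, rest push out)
#2 →J1  (J1: bond 0 brought flow, rest push out)
#3 →J1  (common-f at J1 fixed by 0)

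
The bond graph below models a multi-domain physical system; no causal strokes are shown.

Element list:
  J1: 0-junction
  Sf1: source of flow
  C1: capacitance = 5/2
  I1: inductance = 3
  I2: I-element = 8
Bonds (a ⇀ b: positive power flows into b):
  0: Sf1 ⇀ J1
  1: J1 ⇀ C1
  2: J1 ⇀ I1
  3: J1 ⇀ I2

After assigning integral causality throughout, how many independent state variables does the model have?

3  (C1, I1, I2 all integral)

#0 stroke at Sf1  (Sf1: flow source, stroke at near end)
#1 stroke at J1  (C1 outputs effort q/C1)
#2 stroke at I1  (J1 effort already set via bond 1)
#3 stroke at I2  (0-jn J1 has e-setter on 1)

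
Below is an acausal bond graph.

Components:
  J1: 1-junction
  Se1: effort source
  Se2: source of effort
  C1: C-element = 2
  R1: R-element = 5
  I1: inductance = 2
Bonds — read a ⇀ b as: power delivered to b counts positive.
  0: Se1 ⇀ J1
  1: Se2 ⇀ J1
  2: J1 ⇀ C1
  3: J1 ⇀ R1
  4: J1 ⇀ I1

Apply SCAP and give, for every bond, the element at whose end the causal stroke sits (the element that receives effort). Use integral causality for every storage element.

bond 0 |J1  (source Se1 imposes e)
bond 1 |J1  (Se2: effort source, stroke at far end)
bond 2 |J1  (C1: C, integral causality)
bond 4 |I1  (I1 integral (f out))
bond 3 |J1  (J1: bond 4 brought flow, rest push out)

β0 stroke at J1
β1 stroke at J1
β2 stroke at J1
β3 stroke at J1
β4 stroke at I1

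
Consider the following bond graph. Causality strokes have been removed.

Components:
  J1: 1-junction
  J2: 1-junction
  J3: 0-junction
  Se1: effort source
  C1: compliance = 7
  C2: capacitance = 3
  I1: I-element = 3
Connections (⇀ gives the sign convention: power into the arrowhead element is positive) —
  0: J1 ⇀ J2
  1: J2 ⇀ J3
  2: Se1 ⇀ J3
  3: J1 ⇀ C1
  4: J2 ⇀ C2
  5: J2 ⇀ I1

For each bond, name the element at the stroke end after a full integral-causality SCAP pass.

bond 2 stroke→J3  (Se1: effort source, stroke at far end)
bond 1 stroke→J2  (J3: bond 2 brought effort, rest push out)
bond 3 stroke→J1  (C1 integral (e out))
bond 0 stroke→J2  (only one flow-in slot at J1)
bond 4 stroke→J2  (prefer integral on C2)
bond 5 stroke→I1  (J2: last free bond brings flow in)

bond 0 |J2
bond 1 |J2
bond 2 |J3
bond 3 |J1
bond 4 |J2
bond 5 |I1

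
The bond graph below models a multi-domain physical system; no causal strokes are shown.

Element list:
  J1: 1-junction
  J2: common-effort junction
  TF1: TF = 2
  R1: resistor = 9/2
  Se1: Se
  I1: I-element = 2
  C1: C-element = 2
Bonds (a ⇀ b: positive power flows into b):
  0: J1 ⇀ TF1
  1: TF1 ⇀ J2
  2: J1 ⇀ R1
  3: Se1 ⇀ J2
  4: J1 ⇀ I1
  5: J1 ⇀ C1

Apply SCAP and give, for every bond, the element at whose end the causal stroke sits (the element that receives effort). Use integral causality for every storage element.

#0 →J1
#1 →TF1
#2 →J1
#3 →J2
#4 →I1
#5 →J1

b3 →J2  (Se1 fixes effort; stroke away)
b1 →TF1  (0-jn J2 has e-setter on 3)
b0 →J1  (through TF1, causality passes straight; one stroke at TF1)
b4 →I1  (I1: I, integral causality)
b2 →J1  (1-jn J1 has f-setter on 4)
b5 →J1  (1-jn J1 has f-setter on 4)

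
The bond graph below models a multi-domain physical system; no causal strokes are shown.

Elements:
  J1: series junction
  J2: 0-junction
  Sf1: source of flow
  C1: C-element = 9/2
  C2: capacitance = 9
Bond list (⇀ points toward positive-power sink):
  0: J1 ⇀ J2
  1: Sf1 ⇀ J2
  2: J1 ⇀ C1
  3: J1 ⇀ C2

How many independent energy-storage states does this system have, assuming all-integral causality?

β1 |Sf1  (source Sf1 imposes f)
β0 |J2  (closing 0-jn rule on J2)
β2 |J1  (1-jn J1 has f-setter on 0)
β3 |J1  (1-jn J1 has f-setter on 0)

2  (C1, C2 all integral)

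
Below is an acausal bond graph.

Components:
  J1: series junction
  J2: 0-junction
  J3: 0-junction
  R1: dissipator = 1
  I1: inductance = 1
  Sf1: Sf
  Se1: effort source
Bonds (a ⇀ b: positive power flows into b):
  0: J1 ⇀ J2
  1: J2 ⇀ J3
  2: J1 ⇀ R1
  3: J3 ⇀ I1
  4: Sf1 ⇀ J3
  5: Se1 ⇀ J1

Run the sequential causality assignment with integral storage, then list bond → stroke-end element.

β4 →Sf1  (Sf1: flow source, stroke at near end)
β5 →J1  (source Se1 imposes e)
β3 →I1  (prefer integral on I1)
β1 →J3  (closing 0-jn rule on J3)
β0 →J2  (only one effort-in slot at J2)
β2 →J1  (J1 flow already set via bond 0)

#0 |J2
#1 |J3
#2 |J1
#3 |I1
#4 |Sf1
#5 |J1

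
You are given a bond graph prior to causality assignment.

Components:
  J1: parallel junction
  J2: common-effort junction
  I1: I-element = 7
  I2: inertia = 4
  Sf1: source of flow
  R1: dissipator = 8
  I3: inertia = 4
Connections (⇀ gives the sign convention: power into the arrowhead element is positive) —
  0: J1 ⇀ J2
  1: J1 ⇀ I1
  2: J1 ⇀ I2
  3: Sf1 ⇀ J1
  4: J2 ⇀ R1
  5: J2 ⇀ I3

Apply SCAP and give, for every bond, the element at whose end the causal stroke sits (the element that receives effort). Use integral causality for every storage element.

b0 stroke→J1
b1 stroke→I1
b2 stroke→I2
b3 stroke→Sf1
b4 stroke→J2
b5 stroke→I3

#3 →Sf1  (source Sf1 imposes f)
#1 →I1  (I1 outputs flow p/I1)
#2 →I2  (I2: I, integral causality)
#0 →J1  (J1: last free bond brings effort in)
#5 →I3  (I3: I, integral causality)
#4 →J2  (closing 0-jn rule on J2)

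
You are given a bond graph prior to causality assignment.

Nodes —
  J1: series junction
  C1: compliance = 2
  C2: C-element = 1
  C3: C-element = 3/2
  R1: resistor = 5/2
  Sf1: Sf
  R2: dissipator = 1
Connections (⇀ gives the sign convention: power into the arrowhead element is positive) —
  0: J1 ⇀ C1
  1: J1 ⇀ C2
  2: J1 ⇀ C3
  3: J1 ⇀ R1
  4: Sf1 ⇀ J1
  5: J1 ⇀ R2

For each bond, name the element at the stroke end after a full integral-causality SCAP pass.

#4 →Sf1  (Sf1: flow source, stroke at near end)
#0 →J1  (common-f at J1 fixed by 4)
#1 →J1  (common-f at J1 fixed by 4)
#2 →J1  (J1 flow already set via bond 4)
#3 →J1  (J1 flow already set via bond 4)
#5 →J1  (1-jn J1 has f-setter on 4)

bond 0 stroke→J1
bond 1 stroke→J1
bond 2 stroke→J1
bond 3 stroke→J1
bond 4 stroke→Sf1
bond 5 stroke→J1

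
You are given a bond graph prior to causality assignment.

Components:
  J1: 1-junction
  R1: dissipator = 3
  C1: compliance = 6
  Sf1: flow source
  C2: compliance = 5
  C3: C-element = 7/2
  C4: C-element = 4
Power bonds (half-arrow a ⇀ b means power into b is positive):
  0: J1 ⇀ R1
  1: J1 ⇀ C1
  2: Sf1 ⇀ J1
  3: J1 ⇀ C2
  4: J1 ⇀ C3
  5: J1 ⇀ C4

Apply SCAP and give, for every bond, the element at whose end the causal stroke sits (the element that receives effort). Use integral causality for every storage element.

#0 stroke→J1
#1 stroke→J1
#2 stroke→Sf1
#3 stroke→J1
#4 stroke→J1
#5 stroke→J1

bond 2 |Sf1  (Sf1 (Sf) sets flow on bond)
bond 0 |J1  (1-jn J1 has f-setter on 2)
bond 1 |J1  (common-f at J1 fixed by 2)
bond 3 |J1  (J1 flow already set via bond 2)
bond 4 |J1  (J1: bond 2 brought flow, rest push out)
bond 5 |J1  (1-jn J1 has f-setter on 2)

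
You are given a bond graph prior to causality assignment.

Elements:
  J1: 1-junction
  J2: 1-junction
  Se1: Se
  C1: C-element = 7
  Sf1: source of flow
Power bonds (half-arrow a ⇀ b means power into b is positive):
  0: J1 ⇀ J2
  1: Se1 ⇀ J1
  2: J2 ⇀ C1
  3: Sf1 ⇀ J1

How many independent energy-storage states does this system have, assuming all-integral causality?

bond 1 |J1  (Se1: effort source, stroke at far end)
bond 3 |Sf1  (Sf1 fixes flow; stroke at Sf1)
bond 0 |J1  (common-f at J1 fixed by 3)
bond 2 |J2  (common-f at J2 fixed by 0)

1  (C1 all integral)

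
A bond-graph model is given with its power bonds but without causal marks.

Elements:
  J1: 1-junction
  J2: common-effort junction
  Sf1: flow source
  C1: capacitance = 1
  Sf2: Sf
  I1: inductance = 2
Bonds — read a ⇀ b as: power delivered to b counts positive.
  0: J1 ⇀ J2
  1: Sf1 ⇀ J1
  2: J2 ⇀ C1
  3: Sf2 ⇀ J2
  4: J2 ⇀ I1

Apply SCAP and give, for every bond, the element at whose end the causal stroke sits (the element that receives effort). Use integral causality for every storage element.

b0 stroke→J1
b1 stroke→Sf1
b2 stroke→J2
b3 stroke→Sf2
b4 stroke→I1

#1 stroke→Sf1  (Sf1 (Sf) sets flow on bond)
#3 stroke→Sf2  (Sf2: flow source, stroke at near end)
#0 stroke→J1  (J1 flow already set via bond 1)
#2 stroke→J2  (prefer integral on C1)
#4 stroke→I1  (common-e at J2 fixed by 2)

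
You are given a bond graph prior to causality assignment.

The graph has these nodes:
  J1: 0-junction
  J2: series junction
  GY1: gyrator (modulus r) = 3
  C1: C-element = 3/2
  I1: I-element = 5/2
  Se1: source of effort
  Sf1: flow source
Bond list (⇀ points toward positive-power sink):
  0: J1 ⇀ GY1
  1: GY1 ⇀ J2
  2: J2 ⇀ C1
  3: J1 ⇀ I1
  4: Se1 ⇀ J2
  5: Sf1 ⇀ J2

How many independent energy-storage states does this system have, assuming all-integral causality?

b4 stroke at J2  (Se1: effort source, stroke at far end)
b5 stroke at Sf1  (source Sf1 imposes f)
b1 stroke at J2  (J2: bond 5 brought flow, rest push out)
b2 stroke at J2  (1-jn J2 has f-setter on 5)
b0 stroke at J1  (through GY1, causality inverts; strokes same side of GY1)
b3 stroke at I1  (J1: bond 0 brought effort, rest push out)

2  (C1, I1 all integral)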